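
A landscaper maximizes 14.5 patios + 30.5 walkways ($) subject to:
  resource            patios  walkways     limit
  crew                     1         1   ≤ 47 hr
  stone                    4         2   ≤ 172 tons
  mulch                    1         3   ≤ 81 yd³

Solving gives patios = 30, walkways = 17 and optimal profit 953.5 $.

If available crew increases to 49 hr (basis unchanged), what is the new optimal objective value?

966.5

At the optimum: crew uses 47 of 47 (binding); stone uses 154 of 172 (slack = 18); mulch uses 81 of 81 (binding).
By complementary slackness, y = 0 for the non-binding constraint.
From A_Bᵀ y = c: 1·y_crew + 1·y_mulch = 14.5; 1·y_crew + 3·y_mulch = 30.5.
This yields shadow prices y_crew = 6.5, y_mulch = 8.
Δz = y_crew·Δb = 6.5 × (2) = 13, so new z* = 953.5 + 13 = 966.5.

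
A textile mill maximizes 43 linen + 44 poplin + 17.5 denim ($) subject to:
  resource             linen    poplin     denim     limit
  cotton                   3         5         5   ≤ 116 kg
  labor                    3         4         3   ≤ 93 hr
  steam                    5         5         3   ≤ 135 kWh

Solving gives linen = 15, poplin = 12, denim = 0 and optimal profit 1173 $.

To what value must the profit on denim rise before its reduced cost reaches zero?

At the optimum: cotton uses 105 of 116 (slack = 11); labor uses 93 of 93 (binding); steam uses 135 of 135 (binding).
Slack constraints have shadow price 0 (complementary slackness).
From A_Bᵀ y = c: 3·y_labor + 5·y_steam = 43; 4·y_labor + 5·y_steam = 44.
→ y_labor = 1 and y_steam = 8.
denim enters the basis when its profit ≥ yᵀa₃ = 1·3 + 8·3 = 27.

27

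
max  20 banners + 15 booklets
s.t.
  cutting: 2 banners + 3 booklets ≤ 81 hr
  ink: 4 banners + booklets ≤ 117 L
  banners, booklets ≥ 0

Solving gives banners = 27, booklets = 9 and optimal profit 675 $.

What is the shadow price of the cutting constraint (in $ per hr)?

4

At the optimum: cutting uses 81 of 81 (binding); ink uses 117 of 117 (binding).
Dual feasibility on the basic columns requires 2·y_cutting + 4·y_ink = 20, 3·y_cutting + 1·y_ink = 15.
→ y_cutting = 4 and y_ink = 3.
Shadow price of cutting = 4.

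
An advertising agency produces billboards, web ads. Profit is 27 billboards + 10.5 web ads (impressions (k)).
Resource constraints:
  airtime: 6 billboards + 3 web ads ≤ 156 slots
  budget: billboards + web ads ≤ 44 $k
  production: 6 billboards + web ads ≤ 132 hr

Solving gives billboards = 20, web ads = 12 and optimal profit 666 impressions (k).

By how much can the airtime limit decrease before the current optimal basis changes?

Binding constraints: airtime, production. The basis is B = [[6,3],[6,1]] with det -12.
Per unit decrease in airtime, x* moves by d = (0.0833, -0.5).
The basis stays optimal until web ads reaches 0; allowable decrease = 24 slots.

24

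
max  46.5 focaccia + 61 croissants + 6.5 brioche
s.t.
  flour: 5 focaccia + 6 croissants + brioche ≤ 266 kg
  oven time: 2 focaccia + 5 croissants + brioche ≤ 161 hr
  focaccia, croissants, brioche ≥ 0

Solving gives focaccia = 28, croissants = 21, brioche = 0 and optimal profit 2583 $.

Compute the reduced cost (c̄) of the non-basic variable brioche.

-4

Both flour and oven time are binding at x*.
Dual feasibility on the basic columns requires 5·y_flour + 2·y_oven time = 46.5, 6·y_flour + 5·y_oven time = 61.
→ y_flour = 8.5 and y_oven time = 2.
Reduced cost of brioche: c₃ − yᵀa₃ = 6.5 − (8.5·1 + 2·1) = 6.5 − 10.5 = -4.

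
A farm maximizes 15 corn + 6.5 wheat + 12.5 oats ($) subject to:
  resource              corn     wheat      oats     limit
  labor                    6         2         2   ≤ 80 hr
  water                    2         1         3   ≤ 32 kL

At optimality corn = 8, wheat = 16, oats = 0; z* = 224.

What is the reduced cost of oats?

-3

At the optimum: labor uses 80 of 80 (binding); water uses 32 of 32 (binding).
The binding rows give the dual system: 6·y_labor + 2·y_water = 15 and 2·y_labor + 1·y_water = 6.5.
This yields shadow prices y_labor = 1, y_water = 4.5.
Reduced cost of oats: c₃ − yᵀa₃ = 12.5 − (1·2 + 4.5·3) = 12.5 − 15.5 = -3.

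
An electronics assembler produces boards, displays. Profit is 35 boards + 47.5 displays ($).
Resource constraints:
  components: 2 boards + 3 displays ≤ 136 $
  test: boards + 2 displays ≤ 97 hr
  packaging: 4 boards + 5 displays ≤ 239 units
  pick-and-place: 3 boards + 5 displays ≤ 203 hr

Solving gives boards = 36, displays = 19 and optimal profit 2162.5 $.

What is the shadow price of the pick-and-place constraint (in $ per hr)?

Check each constraint at x*: components 129/136 (slack 7); test 74/97 (slack 23); packaging 239/239 (tight); pick-and-place 203/203 (tight).
By complementary slackness, y = 0 for the non-binding constraints.
Dual feasibility on the basic columns requires 4·y_packaging + 3·y_pick-and-place = 35, 5·y_packaging + 5·y_pick-and-place = 47.5.
Solving: y_packaging = 6.5, y_pick-and-place = 3.
Shadow price of pick-and-place = 3.

3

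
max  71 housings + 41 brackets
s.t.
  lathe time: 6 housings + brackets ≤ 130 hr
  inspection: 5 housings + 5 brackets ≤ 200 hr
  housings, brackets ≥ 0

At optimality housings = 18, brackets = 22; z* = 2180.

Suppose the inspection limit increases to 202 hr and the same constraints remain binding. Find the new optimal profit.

At the optimum: lathe time uses 130 of 130 (binding); inspection uses 200 of 200 (binding).
From A_Bᵀ y = c: 6·y_lathe time + 5·y_inspection = 71; 1·y_lathe time + 5·y_inspection = 41.
Solving: y_lathe time = 6, y_inspection = 7.
Δz = y_inspection·Δb = 7 × (2) = 14, so new z* = 2180 + 14 = 2194.

2194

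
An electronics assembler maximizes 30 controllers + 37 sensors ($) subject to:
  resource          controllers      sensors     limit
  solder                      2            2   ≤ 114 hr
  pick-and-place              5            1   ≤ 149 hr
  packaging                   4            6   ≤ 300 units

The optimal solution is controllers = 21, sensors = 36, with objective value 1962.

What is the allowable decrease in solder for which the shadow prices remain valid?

14

Binding constraints: solder, packaging. The basis is B = [[2,2],[4,6]] with det 4.
Per unit decrease in solder, x* moves by d = (-1.5, 1).
The basis stays optimal until controllers reaches 0; allowable decrease = 14 hr.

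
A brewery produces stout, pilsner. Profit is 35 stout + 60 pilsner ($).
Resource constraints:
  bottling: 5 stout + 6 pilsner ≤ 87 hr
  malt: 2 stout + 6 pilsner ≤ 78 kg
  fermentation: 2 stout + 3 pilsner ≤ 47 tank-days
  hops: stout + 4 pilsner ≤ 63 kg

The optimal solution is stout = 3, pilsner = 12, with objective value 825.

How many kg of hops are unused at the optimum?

hops used = 1·3 + 4·12 = 51; slack = 63 − 51 = 12.

12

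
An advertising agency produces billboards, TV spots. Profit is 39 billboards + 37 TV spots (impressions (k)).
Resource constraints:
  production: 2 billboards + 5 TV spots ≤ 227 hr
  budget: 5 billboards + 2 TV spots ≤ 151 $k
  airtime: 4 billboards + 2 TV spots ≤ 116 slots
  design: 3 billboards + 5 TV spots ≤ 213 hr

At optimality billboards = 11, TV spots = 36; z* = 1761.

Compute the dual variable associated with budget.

Check each constraint at x*: production 202/227 (slack 25); budget 127/151 (slack 24); airtime 116/116 (tight); design 213/213 (tight).
Slack constraints have shadow price 0 (complementary slackness).
The binding rows give the dual system: 4·y_airtime + 3·y_design = 39 and 2·y_airtime + 5·y_design = 37.
Solving: y_airtime = 6, y_design = 5.
Shadow price of budget = 0.

0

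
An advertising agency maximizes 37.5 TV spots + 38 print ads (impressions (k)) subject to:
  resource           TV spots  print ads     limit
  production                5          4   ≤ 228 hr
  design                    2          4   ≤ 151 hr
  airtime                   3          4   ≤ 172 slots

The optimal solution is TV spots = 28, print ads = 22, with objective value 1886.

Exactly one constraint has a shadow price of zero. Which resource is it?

production: 228/228 (binding)
design: 144/151 (slack 7)
airtime: 172/172 (binding)
By complementary slackness, a constraint with positive slack has shadow price 0 → design.

design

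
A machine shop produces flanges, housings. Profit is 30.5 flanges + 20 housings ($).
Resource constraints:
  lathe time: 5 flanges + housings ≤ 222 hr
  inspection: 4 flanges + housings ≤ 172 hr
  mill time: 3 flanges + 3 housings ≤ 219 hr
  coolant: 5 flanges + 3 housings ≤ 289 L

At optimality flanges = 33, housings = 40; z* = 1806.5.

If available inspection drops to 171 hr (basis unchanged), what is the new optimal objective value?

1803

At the optimum: lathe time uses 205 of 222 (slack = 17); inspection uses 172 of 172 (binding); mill time uses 219 of 219 (binding); coolant uses 285 of 289 (slack = 4).
Slack constraints have shadow price 0 (complementary slackness).
The binding rows give the dual system: 4·y_inspection + 3·y_mill time = 30.5 and 1·y_inspection + 3·y_mill time = 20.
This yields shadow prices y_inspection = 3.5, y_mill time = 5.5.
Δz = y_inspection·Δb = 3.5 × (-1) = -3.5, so new z* = 1806.5 − 3.5 = 1803.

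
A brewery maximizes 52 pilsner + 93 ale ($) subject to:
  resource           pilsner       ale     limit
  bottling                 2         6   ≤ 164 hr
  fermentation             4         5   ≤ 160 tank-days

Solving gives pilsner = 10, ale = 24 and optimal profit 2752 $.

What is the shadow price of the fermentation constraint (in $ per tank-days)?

9

Check each constraint at x*: bottling 164/164 (tight); fermentation 160/160 (tight).
From A_Bᵀ y = c: 2·y_bottling + 4·y_fermentation = 52; 6·y_bottling + 5·y_fermentation = 93.
→ y_bottling = 8 and y_fermentation = 9.
Shadow price of fermentation = 9.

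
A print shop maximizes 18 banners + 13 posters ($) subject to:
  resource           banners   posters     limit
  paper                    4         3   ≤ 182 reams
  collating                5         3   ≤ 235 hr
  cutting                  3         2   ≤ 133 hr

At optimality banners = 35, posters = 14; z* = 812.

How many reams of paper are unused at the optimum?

0

paper used = 4·35 + 3·14 = 182; slack = 182 − 182 = 0.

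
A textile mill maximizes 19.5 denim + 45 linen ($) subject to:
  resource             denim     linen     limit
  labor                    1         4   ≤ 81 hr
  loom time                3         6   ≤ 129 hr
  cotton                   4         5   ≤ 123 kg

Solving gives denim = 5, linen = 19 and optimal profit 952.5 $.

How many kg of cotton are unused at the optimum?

cotton used = 4·5 + 5·19 = 115; slack = 123 − 115 = 8.

8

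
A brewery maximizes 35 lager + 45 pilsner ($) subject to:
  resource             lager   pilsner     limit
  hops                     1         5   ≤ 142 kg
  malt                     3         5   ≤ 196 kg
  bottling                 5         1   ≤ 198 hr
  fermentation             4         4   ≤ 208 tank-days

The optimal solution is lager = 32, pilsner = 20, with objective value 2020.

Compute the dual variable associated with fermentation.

Check each constraint at x*: hops 132/142 (slack 10); malt 196/196 (tight); bottling 180/198 (slack 18); fermentation 208/208 (tight).
By complementary slackness, y = 0 for the non-binding constraints.
The binding rows give the dual system: 3·y_malt + 4·y_fermentation = 35 and 5·y_malt + 4·y_fermentation = 45.
This yields shadow prices y_malt = 5, y_fermentation = 5.
Shadow price of fermentation = 5.

5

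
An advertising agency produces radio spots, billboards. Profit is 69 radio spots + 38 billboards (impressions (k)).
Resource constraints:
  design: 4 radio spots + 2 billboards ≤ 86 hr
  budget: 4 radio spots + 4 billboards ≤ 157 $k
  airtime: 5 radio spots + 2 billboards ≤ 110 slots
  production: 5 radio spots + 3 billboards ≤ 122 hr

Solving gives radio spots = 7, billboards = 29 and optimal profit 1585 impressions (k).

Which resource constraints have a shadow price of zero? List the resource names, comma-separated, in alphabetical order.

airtime, budget

design: 86/86 (binding)
budget: 144/157 (slack 13)
airtime: 93/110 (slack 17)
production: 122/122 (binding)
By complementary slackness, a constraint with positive slack has shadow price 0 → airtime, budget.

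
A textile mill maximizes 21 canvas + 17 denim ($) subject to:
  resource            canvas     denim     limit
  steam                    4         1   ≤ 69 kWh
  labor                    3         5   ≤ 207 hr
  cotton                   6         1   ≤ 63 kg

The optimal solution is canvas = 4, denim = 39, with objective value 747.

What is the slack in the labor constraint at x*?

labor used = 3·4 + 5·39 = 207; slack = 207 − 207 = 0.

0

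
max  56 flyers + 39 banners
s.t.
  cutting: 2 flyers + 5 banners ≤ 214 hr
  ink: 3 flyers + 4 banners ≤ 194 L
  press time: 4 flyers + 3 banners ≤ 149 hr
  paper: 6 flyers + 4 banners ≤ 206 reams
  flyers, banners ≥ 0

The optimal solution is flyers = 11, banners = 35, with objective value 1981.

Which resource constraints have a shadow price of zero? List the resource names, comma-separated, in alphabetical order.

cutting: 197/214 (slack 17)
ink: 173/194 (slack 21)
press time: 149/149 (binding)
paper: 206/206 (binding)
By complementary slackness, a constraint with positive slack has shadow price 0 → cutting, ink.

cutting, ink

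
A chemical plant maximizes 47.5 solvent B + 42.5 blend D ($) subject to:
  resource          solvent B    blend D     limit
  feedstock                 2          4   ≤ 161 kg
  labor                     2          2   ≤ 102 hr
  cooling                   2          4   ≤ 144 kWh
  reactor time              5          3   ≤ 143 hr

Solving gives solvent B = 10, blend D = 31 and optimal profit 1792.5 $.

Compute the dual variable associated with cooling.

5

Binding: cooling and reactor time. Non-binding: feedstock (17 unused), labor (20 unused).
By complementary slackness, y = 0 for the non-binding constraints.
Dual feasibility on the basic columns requires 2·y_cooling + 5·y_reactor time = 47.5, 4·y_cooling + 3·y_reactor time = 42.5.
Solving: y_cooling = 5, y_reactor time = 7.5.
Shadow price of cooling = 5.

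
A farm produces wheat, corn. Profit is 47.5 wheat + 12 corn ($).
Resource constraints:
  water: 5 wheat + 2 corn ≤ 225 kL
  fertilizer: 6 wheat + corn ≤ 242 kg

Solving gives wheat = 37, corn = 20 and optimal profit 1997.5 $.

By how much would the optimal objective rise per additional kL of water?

Both water and fertilizer are binding at x*.
From A_Bᵀ y = c: 5·y_water + 6·y_fertilizer = 47.5; 2·y_water + 1·y_fertilizer = 12.
Solving: y_water = 3.5, y_fertilizer = 5.
Shadow price of water = 3.5.

3.5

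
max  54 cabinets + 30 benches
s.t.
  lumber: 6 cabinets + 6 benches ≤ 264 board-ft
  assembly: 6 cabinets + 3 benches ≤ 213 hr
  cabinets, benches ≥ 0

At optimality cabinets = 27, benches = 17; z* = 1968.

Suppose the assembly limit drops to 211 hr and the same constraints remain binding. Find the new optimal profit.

1952

At the optimum: lumber uses 264 of 264 (binding); assembly uses 213 of 213 (binding).
The binding rows give the dual system: 6·y_lumber + 6·y_assembly = 54 and 6·y_lumber + 3·y_assembly = 30.
This yields shadow prices y_lumber = 1, y_assembly = 8.
Δz = y_assembly·Δb = 8 × (-2) = -16, so new z* = 1968 − 16 = 1952.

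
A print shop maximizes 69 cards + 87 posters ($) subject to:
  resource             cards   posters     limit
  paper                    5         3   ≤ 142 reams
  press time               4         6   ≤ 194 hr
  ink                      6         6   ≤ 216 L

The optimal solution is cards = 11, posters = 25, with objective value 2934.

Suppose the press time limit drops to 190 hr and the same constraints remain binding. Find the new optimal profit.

At the optimum: paper uses 130 of 142 (slack = 12); press time uses 194 of 194 (binding); ink uses 216 of 216 (binding).
Slack constraints have shadow price 0 (complementary slackness).
Dual feasibility on the basic columns requires 4·y_press time + 6·y_ink = 69, 6·y_press time + 6·y_ink = 87.
Solving: y_press time = 9, y_ink = 5.5.
Δz = y_press time·Δb = 9 × (-4) = -36, so new z* = 2934 − 36 = 2898.

2898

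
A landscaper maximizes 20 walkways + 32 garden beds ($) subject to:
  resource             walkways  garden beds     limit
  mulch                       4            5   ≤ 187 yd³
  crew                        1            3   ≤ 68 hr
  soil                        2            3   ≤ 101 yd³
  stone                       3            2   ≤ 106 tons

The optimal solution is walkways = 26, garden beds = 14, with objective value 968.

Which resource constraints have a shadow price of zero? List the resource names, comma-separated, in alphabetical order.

mulch: 174/187 (slack 13)
crew: 68/68 (binding)
soil: 94/101 (slack 7)
stone: 106/106 (binding)
By complementary slackness, a constraint with positive slack has shadow price 0 → mulch, soil.

mulch, soil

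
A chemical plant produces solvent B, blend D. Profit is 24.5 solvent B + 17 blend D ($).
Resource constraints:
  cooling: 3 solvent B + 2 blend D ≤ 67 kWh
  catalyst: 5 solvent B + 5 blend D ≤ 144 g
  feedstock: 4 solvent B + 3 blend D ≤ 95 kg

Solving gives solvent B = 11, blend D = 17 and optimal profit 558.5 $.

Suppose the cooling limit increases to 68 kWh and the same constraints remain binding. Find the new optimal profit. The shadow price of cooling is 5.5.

564

Δb = 1, so new z* = 558.5 + (5.5)·(1) = 558.5 + 5.5 = 564.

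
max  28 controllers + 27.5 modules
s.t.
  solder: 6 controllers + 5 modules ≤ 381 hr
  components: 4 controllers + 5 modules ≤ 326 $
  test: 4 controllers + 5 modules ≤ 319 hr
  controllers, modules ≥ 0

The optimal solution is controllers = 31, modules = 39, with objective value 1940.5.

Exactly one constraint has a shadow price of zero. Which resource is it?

components

solder: 381/381 (binding)
components: 319/326 (slack 7)
test: 319/319 (binding)
By complementary slackness, a constraint with positive slack has shadow price 0 → components.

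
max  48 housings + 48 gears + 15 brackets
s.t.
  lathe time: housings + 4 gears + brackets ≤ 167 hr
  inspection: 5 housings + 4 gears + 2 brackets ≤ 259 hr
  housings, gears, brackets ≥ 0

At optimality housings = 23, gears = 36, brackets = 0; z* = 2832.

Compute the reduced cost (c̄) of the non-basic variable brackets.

At the optimum: lathe time uses 167 of 167 (binding); inspection uses 259 of 259 (binding).
From A_Bᵀ y = c: 1·y_lathe time + 5·y_inspection = 48; 4·y_lathe time + 4·y_inspection = 48.
Solving: y_lathe time = 3, y_inspection = 9.
Reduced cost of brackets: c₃ − yᵀa₃ = 15 − (3·1 + 9·2) = 15 − 21 = -6.

-6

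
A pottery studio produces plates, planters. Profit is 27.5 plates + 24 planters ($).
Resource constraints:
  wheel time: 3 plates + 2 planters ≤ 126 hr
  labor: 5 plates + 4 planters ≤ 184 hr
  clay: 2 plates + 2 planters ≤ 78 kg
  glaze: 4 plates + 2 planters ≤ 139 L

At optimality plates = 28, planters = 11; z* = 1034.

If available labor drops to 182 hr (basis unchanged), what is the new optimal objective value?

1027

Check each constraint at x*: wheel time 106/126 (slack 20); labor 184/184 (tight); clay 78/78 (tight); glaze 134/139 (slack 5).
By complementary slackness, y = 0 for the non-binding constraints.
The binding rows give the dual system: 5·y_labor + 2·y_clay = 27.5 and 4·y_labor + 2·y_clay = 24.
→ y_labor = 3.5 and y_clay = 5.
Δz = y_labor·Δb = 3.5 × (-2) = -7, so new z* = 1034 − 7 = 1027.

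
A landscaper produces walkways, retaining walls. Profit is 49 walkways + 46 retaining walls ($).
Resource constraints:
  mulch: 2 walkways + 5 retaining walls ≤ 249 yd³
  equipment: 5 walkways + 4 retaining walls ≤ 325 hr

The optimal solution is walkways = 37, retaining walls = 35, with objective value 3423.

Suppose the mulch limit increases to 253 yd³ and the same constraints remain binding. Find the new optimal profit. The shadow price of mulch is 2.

Δb = 4, so new z* = 3423 + (2)·(4) = 3423 + 8 = 3431.

3431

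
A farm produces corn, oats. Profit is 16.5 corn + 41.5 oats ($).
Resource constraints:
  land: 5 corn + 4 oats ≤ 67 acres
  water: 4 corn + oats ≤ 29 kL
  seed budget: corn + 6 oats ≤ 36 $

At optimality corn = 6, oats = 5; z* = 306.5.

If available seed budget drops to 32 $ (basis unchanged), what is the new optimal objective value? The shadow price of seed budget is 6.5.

Δb = -4, so new z* = 306.5 + (6.5)·(-4) = 306.5 − 26 = 280.5.

280.5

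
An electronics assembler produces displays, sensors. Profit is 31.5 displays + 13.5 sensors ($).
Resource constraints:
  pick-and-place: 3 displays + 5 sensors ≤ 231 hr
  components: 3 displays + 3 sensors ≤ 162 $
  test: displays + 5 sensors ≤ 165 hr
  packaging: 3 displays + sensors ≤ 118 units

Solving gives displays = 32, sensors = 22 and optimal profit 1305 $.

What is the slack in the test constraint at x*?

23

test used = 1·32 + 5·22 = 142; slack = 165 − 142 = 23.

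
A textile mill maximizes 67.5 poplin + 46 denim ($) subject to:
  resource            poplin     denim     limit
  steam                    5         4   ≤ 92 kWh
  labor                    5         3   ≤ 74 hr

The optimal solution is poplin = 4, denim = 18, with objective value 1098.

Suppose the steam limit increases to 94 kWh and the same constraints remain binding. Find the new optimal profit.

Both steam and labor are binding at x*.
From A_Bᵀ y = c: 5·y_steam + 5·y_labor = 67.5; 4·y_steam + 3·y_labor = 46.
This yields shadow prices y_steam = 5.5, y_labor = 8.
Δz = y_steam·Δb = 5.5 × (2) = 11, so new z* = 1098 + 11 = 1109.

1109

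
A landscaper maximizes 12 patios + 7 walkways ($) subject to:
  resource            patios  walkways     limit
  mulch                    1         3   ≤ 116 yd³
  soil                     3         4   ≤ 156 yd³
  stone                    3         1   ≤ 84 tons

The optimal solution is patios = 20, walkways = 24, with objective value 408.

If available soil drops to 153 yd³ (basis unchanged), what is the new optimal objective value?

Binding: soil and stone. Non-binding: mulch (24 unused).
By complementary slackness, y = 0 for the non-binding constraint.
Dual feasibility on the basic columns requires 3·y_soil + 3·y_stone = 12, 4·y_soil + 1·y_stone = 7.
Solving: y_soil = 1, y_stone = 3.
Δz = y_soil·Δb = 1 × (-3) = -3, so new z* = 408 − 3 = 405.

405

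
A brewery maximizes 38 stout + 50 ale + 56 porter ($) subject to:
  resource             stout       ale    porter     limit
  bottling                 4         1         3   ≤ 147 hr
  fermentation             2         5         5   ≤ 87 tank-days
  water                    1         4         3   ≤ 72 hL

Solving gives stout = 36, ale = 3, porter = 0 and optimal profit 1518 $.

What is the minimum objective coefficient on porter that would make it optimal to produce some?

Binding: bottling and fermentation. Non-binding: water (24 unused).
Slack constraints have shadow price 0 (complementary slackness).
Dual feasibility on the basic columns requires 4·y_bottling + 2·y_fermentation = 38, 1·y_bottling + 5·y_fermentation = 50.
→ y_bottling = 5 and y_fermentation = 9.
porter enters the basis when its profit ≥ yᵀa₃ = 5·3 + 9·5 = 60.

60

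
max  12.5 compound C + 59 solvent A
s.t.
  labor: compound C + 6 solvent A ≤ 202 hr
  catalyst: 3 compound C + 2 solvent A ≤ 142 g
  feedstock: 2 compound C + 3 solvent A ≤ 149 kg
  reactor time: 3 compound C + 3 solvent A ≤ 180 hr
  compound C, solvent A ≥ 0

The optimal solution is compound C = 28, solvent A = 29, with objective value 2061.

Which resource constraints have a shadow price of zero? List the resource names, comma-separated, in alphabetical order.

feedstock, reactor time

labor: 202/202 (binding)
catalyst: 142/142 (binding)
feedstock: 143/149 (slack 6)
reactor time: 171/180 (slack 9)
By complementary slackness, a constraint with positive slack has shadow price 0 → feedstock, reactor time.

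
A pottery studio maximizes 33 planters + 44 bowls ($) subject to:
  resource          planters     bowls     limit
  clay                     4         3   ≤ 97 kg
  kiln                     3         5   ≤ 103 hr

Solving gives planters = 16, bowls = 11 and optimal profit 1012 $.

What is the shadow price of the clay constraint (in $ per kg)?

3

Check each constraint at x*: clay 97/97 (tight); kiln 103/103 (tight).
From A_Bᵀ y = c: 4·y_clay + 3·y_kiln = 33; 3·y_clay + 5·y_kiln = 44.
This yields shadow prices y_clay = 3, y_kiln = 7.
Shadow price of clay = 3.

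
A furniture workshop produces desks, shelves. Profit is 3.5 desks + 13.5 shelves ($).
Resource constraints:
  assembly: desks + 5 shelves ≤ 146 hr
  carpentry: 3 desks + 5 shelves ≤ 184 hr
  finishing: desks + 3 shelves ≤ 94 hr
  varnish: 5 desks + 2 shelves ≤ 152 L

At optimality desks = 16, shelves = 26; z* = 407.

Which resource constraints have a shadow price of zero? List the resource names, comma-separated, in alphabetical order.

assembly: 146/146 (binding)
carpentry: 178/184 (slack 6)
finishing: 94/94 (binding)
varnish: 132/152 (slack 20)
By complementary slackness, a constraint with positive slack has shadow price 0 → carpentry, varnish.

carpentry, varnish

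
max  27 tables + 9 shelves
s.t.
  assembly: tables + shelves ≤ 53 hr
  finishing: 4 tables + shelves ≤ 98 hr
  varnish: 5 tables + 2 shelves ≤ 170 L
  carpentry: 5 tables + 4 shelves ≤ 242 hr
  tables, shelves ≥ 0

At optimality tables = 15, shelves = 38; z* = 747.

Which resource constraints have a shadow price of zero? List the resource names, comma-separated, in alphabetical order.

assembly: 53/53 (binding)
finishing: 98/98 (binding)
varnish: 151/170 (slack 19)
carpentry: 227/242 (slack 15)
By complementary slackness, a constraint with positive slack has shadow price 0 → carpentry, varnish.

carpentry, varnish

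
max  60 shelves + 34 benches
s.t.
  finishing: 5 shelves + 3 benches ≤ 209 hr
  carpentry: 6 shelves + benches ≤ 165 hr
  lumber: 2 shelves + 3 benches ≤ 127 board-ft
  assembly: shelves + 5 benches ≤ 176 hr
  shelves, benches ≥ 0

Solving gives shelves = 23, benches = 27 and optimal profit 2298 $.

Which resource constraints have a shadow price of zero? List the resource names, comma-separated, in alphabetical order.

finishing: 196/209 (slack 13)
carpentry: 165/165 (binding)
lumber: 127/127 (binding)
assembly: 158/176 (slack 18)
By complementary slackness, a constraint with positive slack has shadow price 0 → assembly, finishing.

assembly, finishing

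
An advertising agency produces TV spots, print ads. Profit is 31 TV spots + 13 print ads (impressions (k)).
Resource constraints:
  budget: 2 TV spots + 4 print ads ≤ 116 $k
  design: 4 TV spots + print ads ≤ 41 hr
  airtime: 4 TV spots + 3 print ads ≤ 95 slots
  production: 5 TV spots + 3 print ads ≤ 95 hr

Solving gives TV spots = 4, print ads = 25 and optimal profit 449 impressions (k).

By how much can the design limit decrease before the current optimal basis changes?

Binding constraints: design, production. The basis is B = [[4,1],[5,3]] with det 7.
Per unit decrease in design, x* moves by d = (-0.4286, 0.7143).
The basis stays optimal until budget becomes binding; allowable decrease = 4 hr.

4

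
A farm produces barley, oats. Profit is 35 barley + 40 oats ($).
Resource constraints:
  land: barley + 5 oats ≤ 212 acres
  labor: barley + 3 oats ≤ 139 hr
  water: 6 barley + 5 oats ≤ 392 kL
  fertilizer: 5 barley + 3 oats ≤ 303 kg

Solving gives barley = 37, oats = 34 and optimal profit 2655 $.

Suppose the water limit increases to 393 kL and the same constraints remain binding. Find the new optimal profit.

Binding: labor and water. Non-binding: land (5 unused), fertilizer (16 unused).
By complementary slackness, y = 0 for the non-binding constraints.
Dual feasibility on the basic columns requires 1·y_labor + 6·y_water = 35, 3·y_labor + 5·y_water = 40.
→ y_labor = 5 and y_water = 5.
Δz = y_water·Δb = 5 × (1) = 5, so new z* = 2655 + 5 = 2660.

2660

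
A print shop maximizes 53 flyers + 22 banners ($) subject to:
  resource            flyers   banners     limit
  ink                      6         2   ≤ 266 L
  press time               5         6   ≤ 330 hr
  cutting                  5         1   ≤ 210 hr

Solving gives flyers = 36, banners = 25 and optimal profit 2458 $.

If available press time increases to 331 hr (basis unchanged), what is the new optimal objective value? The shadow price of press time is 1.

Δb = 1, so new z* = 2458 + (1)·(1) = 2458 + 1 = 2459.

2459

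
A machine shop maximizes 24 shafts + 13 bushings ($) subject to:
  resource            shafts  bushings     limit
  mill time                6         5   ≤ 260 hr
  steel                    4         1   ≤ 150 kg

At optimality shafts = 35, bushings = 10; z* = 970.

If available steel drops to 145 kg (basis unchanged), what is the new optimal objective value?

955

Both mill time and steel are binding at x*.
Dual feasibility on the basic columns requires 6·y_mill time + 4·y_steel = 24, 5·y_mill time + 1·y_steel = 13.
→ y_mill time = 2 and y_steel = 3.
Δz = y_steel·Δb = 3 × (-5) = -15, so new z* = 970 − 15 = 955.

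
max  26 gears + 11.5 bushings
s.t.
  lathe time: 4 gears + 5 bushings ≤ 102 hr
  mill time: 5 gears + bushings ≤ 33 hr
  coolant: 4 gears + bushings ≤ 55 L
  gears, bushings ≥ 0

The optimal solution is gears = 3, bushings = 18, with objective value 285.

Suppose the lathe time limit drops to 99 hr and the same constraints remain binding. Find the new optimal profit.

280.5

Check each constraint at x*: lathe time 102/102 (tight); mill time 33/33 (tight); coolant 30/55 (slack 25).
Slack constraints have shadow price 0 (complementary slackness).
The binding rows give the dual system: 4·y_lathe time + 5·y_mill time = 26 and 5·y_lathe time + 1·y_mill time = 11.5.
This yields shadow prices y_lathe time = 1.5, y_mill time = 4.
Δz = y_lathe time·Δb = 1.5 × (-3) = -4.5, so new z* = 285 − 4.5 = 280.5.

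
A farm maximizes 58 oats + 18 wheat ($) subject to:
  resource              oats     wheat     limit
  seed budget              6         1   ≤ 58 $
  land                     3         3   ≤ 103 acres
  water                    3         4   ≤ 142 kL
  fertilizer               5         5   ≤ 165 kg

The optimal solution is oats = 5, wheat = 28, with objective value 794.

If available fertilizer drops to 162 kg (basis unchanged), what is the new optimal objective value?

788

Check each constraint at x*: seed budget 58/58 (tight); land 99/103 (slack 4); water 127/142 (slack 15); fertilizer 165/165 (tight).
By complementary slackness, y = 0 for the non-binding constraints.
From A_Bᵀ y = c: 6·y_seed budget + 5·y_fertilizer = 58; 1·y_seed budget + 5·y_fertilizer = 18.
→ y_seed budget = 8 and y_fertilizer = 2.
Δz = y_fertilizer·Δb = 2 × (-3) = -6, so new z* = 794 − 6 = 788.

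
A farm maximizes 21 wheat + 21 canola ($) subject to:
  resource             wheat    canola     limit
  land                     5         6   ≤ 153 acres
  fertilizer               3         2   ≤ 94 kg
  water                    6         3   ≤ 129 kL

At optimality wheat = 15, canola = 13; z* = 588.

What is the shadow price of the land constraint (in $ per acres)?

Check each constraint at x*: land 153/153 (tight); fertilizer 71/94 (slack 23); water 129/129 (tight).
Since fertilizer is not tight, its dual is 0.
The binding rows give the dual system: 5·y_land + 6·y_water = 21 and 6·y_land + 3·y_water = 21.
Solving: y_land = 3, y_water = 1.
Shadow price of land = 3.

3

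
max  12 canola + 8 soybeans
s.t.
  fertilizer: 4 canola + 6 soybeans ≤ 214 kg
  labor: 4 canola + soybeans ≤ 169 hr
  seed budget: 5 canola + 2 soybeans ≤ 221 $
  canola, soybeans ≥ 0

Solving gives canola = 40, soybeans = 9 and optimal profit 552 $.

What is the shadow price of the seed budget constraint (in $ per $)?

Check each constraint at x*: fertilizer 214/214 (tight); labor 169/169 (tight); seed budget 218/221 (slack 3).
Slack constraints have shadow price 0 (complementary slackness).
Dual feasibility on the basic columns requires 4·y_fertilizer + 4·y_labor = 12, 6·y_fertilizer + 1·y_labor = 8.
Solving: y_fertilizer = 1, y_labor = 2.
Shadow price of seed budget = 0.

0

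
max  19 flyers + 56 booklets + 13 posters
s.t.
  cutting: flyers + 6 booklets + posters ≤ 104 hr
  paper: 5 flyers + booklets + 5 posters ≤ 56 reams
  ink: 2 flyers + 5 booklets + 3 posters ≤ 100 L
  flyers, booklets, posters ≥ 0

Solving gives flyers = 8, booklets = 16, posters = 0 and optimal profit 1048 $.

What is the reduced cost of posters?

At the optimum: cutting uses 104 of 104 (binding); paper uses 56 of 56 (binding); ink uses 96 of 100 (slack = 4).
Slack constraints have shadow price 0 (complementary slackness).
The binding rows give the dual system: 1·y_cutting + 5·y_paper = 19 and 6·y_cutting + 1·y_paper = 56.
Solving: y_cutting = 9, y_paper = 2.
Reduced cost of posters: c₃ − yᵀa₃ = 13 − (9·1 + 2·5) = 13 − 19 = -6.

-6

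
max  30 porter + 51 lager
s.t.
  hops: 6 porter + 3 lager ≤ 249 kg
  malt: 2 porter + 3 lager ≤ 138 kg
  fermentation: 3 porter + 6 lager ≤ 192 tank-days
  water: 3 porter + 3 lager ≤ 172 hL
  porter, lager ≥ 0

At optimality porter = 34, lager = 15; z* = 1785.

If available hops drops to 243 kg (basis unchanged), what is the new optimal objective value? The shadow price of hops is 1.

Δb = -6, so new z* = 1785 + (1)·(-6) = 1785 − 6 = 1779.

1779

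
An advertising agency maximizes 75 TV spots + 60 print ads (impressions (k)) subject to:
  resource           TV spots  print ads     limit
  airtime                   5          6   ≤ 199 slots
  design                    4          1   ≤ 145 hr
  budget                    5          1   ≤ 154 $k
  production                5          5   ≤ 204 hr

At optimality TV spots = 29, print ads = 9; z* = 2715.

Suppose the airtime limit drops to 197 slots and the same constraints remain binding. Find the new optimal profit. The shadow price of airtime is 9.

2697

Δb = -2, so new z* = 2715 + (9)·(-2) = 2715 − 18 = 2697.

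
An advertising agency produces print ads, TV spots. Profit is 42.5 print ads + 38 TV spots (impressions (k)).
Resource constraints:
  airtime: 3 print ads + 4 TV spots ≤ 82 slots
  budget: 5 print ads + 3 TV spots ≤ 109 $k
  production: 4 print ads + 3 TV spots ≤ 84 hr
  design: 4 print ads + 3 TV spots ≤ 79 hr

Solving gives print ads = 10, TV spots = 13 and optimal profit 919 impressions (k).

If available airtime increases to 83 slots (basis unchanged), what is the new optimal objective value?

922.5

Binding: airtime and design. Non-binding: budget (20 unused), production (5 unused).
Slack constraints have shadow price 0 (complementary slackness).
From A_Bᵀ y = c: 3·y_airtime + 4·y_design = 42.5; 4·y_airtime + 3·y_design = 38.
Solving: y_airtime = 3.5, y_design = 8.
Δz = y_airtime·Δb = 3.5 × (1) = 3.5, so new z* = 919 + 3.5 = 922.5.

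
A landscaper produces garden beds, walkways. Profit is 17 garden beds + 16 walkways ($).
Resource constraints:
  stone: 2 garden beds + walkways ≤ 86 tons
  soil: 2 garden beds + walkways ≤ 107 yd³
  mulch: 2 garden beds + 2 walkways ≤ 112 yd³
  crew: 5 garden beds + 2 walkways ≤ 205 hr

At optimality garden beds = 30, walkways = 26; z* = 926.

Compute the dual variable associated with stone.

At the optimum: stone uses 86 of 86 (binding); soil uses 86 of 107 (slack = 21); mulch uses 112 of 112 (binding); crew uses 202 of 205 (slack = 3).
Since soil, crew are not tight, their duals are 0.
The binding rows give the dual system: 2·y_stone + 2·y_mulch = 17 and 1·y_stone + 2·y_mulch = 16.
This yields shadow prices y_stone = 1, y_mulch = 7.5.
Shadow price of stone = 1.

1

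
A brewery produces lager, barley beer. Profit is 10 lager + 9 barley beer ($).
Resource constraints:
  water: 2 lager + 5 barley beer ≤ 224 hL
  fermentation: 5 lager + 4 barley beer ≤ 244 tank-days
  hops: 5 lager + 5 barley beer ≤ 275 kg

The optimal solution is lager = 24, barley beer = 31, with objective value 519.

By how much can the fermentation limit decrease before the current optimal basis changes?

Binding constraints: fermentation, hops. The basis is B = [[5,4],[5,5]] with det 5.
Per unit decrease in fermentation, x* moves by d = (-1, 1).
The basis stays optimal until water becomes binding; allowable decrease = 7 tank-days.

7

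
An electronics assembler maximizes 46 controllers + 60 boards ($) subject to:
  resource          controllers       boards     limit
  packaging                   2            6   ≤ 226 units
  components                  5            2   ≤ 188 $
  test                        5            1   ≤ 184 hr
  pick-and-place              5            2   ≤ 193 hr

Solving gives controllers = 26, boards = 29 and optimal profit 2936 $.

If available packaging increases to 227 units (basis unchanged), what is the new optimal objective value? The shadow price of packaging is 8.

2944

Δb = 1, so new z* = 2936 + (8)·(1) = 2936 + 8 = 2944.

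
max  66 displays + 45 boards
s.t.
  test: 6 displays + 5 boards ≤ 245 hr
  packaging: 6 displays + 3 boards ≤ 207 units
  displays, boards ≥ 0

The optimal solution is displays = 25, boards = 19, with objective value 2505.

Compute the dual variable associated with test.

6

Check each constraint at x*: test 245/245 (tight); packaging 207/207 (tight).
From A_Bᵀ y = c: 6·y_test + 6·y_packaging = 66; 5·y_test + 3·y_packaging = 45.
This yields shadow prices y_test = 6, y_packaging = 5.
Shadow price of test = 6.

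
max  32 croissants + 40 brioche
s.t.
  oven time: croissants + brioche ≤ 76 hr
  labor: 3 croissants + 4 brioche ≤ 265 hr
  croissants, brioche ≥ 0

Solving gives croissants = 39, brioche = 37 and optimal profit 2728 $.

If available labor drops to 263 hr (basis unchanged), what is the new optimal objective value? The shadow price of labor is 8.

2712

Δb = -2, so new z* = 2728 + (8)·(-2) = 2728 − 16 = 2712.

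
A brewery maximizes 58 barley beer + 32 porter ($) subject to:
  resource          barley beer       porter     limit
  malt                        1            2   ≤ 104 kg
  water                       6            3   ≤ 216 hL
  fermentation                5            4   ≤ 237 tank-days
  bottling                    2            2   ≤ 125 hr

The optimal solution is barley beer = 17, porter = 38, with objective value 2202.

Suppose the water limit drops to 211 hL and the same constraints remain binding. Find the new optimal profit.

Check each constraint at x*: malt 93/104 (slack 11); water 216/216 (tight); fermentation 237/237 (tight); bottling 110/125 (slack 15).
By complementary slackness, y = 0 for the non-binding constraints.
Dual feasibility on the basic columns requires 6·y_water + 5·y_fermentation = 58, 3·y_water + 4·y_fermentation = 32.
Solving: y_water = 8, y_fermentation = 2.
Δz = y_water·Δb = 8 × (-5) = -40, so new z* = 2202 − 40 = 2162.

2162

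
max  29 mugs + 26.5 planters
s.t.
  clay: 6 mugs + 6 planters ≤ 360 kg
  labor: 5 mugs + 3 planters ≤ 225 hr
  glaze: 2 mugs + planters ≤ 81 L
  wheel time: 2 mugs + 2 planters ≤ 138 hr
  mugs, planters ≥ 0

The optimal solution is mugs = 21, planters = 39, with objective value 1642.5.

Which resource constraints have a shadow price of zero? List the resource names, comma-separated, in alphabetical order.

labor, wheel time

clay: 360/360 (binding)
labor: 222/225 (slack 3)
glaze: 81/81 (binding)
wheel time: 120/138 (slack 18)
By complementary slackness, a constraint with positive slack has shadow price 0 → labor, wheel time.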